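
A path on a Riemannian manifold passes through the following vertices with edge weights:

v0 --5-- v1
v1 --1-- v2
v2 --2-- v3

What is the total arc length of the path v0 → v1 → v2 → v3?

Arc length = 5 + 1 + 2 = 8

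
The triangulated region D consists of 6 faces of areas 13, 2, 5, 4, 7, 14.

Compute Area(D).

13 + 2 + 5 + 4 + 7 + 14 = 45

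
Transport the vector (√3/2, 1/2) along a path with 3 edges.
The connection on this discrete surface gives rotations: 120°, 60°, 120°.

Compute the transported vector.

Total rotation: 120° + 60° + 120° = 300° ≡ -60° (mod 360°). Final vector: (0.8660, -0.5000)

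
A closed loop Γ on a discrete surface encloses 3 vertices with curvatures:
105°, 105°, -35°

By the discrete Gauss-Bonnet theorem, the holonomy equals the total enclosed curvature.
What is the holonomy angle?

Holonomy = total enclosed curvature = 105° + 105° + (-35°) = 175°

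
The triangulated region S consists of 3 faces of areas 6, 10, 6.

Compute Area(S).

6 + 10 + 6 = 22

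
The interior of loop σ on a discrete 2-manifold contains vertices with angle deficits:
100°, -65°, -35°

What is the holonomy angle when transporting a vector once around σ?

Holonomy = total enclosed curvature = 100° + (-65°) + (-35°) = 0°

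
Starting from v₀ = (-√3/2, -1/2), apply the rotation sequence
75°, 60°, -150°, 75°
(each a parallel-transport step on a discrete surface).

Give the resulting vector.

Total rotation: 75° + 60° + (-150°) + 75° = 60°. Final vector: (0, -1)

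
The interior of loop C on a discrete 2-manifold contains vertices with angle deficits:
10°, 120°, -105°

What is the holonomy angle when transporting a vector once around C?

Holonomy = total enclosed curvature = 10° + 120° + (-105°) = 25°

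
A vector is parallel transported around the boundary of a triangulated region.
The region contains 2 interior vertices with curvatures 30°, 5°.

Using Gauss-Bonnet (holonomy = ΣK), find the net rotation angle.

Holonomy = total enclosed curvature = 30° + 5° = 35°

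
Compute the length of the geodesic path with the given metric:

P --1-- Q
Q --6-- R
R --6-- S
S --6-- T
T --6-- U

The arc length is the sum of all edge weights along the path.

Arc length = 1 + 6 + 6 + 6 + 6 = 25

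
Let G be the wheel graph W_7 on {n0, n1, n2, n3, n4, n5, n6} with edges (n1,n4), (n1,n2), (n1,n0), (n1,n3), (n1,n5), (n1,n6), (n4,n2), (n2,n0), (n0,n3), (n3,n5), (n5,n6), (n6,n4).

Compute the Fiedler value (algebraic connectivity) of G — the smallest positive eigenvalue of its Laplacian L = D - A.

The wheel W_7 is the join K_1 ∨ C_6 (a hub joined to every vertex of a cycle of length 6). For a join G ∨ H (G on p vertices, H on q vertices) the Laplacian spectrum is 0, p+q, the eigenvalues of L(G) other than one 0 each shifted by +q, and the eigenvalues of L(H) other than one 0 each shifted by +p. With G = K_1 (p = 1, nothing left after dropping its 0) and H = C_6 (q = 6, eigenvalues 2 − 2cos(2πk/6), k = 0, …, 5; drop k = 0), the spectrum of W_7 is 0, 7, and 1 + (2 − 2cos(2πk/6)) = 3 − 2cos(2πk/6) for k = 1, …, 5:
k=1: 3 − 2cos(π/3) = 2.0; k=2: 3 − 2cos(2π/3) = 4.0; k=3: 3 − 2cos(π) = 5.0; k=4: 3 − 2cos(4π/3) = 4.0; k=5: 3 − 2cos(5π/3) = 2.0.
Laplacian eigenvalues: [0.0, 2.0, 2.0, 4.0, 4.0, 5.0, 7.0]. Algebraic connectivity (smallest non-zero eigenvalue) = 2.0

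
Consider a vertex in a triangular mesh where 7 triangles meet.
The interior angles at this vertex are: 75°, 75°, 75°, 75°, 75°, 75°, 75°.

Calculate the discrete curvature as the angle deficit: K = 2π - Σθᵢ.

Sum of angles = 525°. K = 360° - 525° = -165° = -11π/12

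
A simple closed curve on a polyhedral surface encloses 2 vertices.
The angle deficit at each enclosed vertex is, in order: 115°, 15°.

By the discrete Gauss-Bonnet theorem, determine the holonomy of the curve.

Holonomy = total enclosed curvature = 115° + 15° = 130°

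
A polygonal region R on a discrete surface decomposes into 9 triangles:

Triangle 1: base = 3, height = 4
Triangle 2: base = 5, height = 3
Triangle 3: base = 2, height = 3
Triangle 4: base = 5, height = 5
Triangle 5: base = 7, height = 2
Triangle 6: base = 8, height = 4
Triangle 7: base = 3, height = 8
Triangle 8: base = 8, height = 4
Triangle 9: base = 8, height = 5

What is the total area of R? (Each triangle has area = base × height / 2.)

(1/2)×3×4 + (1/2)×5×3 + (1/2)×2×3 + (1/2)×5×5 + (1/2)×7×2 + (1/2)×8×4 + (1/2)×3×8 + (1/2)×8×4 + (1/2)×8×5 = 100.0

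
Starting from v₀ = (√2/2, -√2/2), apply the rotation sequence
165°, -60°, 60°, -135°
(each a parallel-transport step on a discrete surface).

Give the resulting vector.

Total rotation: 165° + (-60°) + 60° + (-135°) = 30°. Final vector: (0.9659, -0.2588)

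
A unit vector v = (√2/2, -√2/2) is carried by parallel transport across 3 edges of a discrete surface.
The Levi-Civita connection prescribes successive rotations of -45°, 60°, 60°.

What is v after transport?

Total rotation: (-45°) + 60° + 60° = 75°. Final vector: (0.8660, 0.5000)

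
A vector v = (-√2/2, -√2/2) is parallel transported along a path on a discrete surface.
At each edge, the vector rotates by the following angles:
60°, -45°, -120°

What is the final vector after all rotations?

Total rotation: 60° + (-45°) + (-120°) = -105°. Final vector: (-0.5000, 0.8660)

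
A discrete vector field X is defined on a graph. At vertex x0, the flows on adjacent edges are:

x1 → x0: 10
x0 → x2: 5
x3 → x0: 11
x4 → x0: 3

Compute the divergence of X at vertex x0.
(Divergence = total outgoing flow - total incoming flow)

Divergence = sum of outgoing flows = (-10) + 5 + (-11) + (-3) = -19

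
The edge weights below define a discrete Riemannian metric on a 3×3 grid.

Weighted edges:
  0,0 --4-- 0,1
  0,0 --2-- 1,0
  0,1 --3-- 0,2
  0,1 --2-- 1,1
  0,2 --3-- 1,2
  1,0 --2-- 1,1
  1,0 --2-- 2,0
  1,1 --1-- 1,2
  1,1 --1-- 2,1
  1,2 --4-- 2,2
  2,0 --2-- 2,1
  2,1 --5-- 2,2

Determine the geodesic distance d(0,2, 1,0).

Shortest path: 0,2 → 1,2 → 1,1 → 1,0, total weight = 6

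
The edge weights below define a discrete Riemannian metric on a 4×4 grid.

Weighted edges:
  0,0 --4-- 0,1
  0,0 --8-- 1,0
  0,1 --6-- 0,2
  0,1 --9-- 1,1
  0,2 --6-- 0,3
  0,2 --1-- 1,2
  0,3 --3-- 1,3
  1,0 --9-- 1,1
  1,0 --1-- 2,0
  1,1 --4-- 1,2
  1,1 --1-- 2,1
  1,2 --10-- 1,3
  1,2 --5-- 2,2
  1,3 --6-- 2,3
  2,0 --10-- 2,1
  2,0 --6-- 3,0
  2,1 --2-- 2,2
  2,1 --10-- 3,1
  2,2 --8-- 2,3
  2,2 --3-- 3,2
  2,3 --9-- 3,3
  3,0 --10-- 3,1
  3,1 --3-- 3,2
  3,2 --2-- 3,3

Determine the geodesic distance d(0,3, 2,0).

Shortest path: 0,3 → 0,2 → 1,2 → 1,1 → 1,0 → 2,0, total weight = 21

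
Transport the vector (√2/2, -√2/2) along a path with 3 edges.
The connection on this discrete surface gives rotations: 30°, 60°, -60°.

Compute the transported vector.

Total rotation: 30° + 60° + (-60°) = 30°. Final vector: (0.9659, -0.2588)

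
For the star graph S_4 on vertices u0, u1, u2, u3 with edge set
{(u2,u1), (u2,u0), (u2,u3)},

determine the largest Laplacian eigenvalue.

The star S_4 is the complete bipartite graph K_{1,3} (one hub of degree 3, 3 leaves of degree 1). The Laplacian spectrum of K_{p,q} is 0, p (multiplicity q−1), q (multiplicity p−1), p+q. With p = 1, q = 3: 0 once, 1 with multiplicity 2, and 4 once. (Check: trace L = sum of degrees = 6 = 2·1 + 4.)
Laplacian eigenvalues: [0.0, 1.0, 1.0, 4.0]. Largest eigenvalue (spectral radius) = 4.0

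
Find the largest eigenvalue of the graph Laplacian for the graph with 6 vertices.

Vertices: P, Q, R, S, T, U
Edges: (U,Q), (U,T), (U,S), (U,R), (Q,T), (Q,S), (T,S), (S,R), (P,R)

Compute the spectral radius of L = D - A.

Degrees: deg(P) = 1, deg(Q) = 3, deg(R) = 3, deg(S) = 4, deg(T) = 3, deg(U) = 4.
L = D − A with rows/columns ordered (P, Q, R, S, T, U):
  [ 1,  0, -1,  0,  0,  0]
  [ 0,  3,  0, -1, -1, -1]
  [-1,  0,  3, -1,  0, -1]
  [ 0, -1, -1,  4, -1, -1]
  [ 0, -1,  0, -1,  3, -1]
  [ 0, -1, -1, -1, -1,  4]
Characteristic polynomial: det(λI − L) = λ(λ² − 6λ + 4)(λ − 3)(λ − 4)(λ − 5).
Roots: λ = 0; (λ² − 6λ + 4) = 0 ⇒ λ = 3 ± √5 ≈ 0.7639, 5.2361; (λ − 3) = 0 ⇒ λ = 3; (λ − 4) = 0 ⇒ λ = 4; (λ − 5) = 0 ⇒ λ = 5.
(Check: the roots sum (with multiplicity) to 18, matching trace L = Σdeg = 2·9 = 18.)
Laplacian eigenvalues: [0.0, 0.7639, 3.0, 4.0, 5.0, 5.2361]. Largest eigenvalue (spectral radius) = 5.2361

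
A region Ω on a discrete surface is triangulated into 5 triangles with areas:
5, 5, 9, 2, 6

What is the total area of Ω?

5 + 5 + 9 + 2 + 6 = 27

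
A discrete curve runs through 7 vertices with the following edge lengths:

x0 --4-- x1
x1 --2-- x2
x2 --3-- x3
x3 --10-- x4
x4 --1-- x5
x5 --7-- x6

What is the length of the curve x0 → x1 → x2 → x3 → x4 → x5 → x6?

Arc length = 4 + 2 + 3 + 10 + 1 + 7 = 27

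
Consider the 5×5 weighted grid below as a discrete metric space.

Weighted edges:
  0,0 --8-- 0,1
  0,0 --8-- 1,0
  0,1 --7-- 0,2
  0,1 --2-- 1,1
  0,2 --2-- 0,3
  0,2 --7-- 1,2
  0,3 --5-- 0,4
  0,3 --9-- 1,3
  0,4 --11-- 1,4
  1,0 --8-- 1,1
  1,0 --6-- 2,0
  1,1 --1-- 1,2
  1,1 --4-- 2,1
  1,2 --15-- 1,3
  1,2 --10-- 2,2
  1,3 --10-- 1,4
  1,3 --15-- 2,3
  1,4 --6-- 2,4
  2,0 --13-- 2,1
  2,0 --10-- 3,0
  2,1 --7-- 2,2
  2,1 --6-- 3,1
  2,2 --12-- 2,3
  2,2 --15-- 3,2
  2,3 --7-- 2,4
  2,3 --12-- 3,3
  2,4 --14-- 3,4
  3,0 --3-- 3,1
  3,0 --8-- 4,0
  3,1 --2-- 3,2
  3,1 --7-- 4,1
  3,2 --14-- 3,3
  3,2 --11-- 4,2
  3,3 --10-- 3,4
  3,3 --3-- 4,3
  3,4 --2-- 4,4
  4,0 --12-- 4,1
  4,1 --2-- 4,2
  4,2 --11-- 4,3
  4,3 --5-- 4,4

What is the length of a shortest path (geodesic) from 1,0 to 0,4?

Shortest path: 1,0 → 1,1 → 1,2 → 0,2 → 0,3 → 0,4, total weight = 23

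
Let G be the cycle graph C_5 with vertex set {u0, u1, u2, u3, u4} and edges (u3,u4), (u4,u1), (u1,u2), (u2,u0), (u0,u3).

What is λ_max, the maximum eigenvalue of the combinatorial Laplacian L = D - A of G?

The cycle graph C_n has Laplacian eigenvalues λ_k = 2 − 2cos(2πk/n), k = 0, 1, …, n−1. Here n = 5:
k=0: 2 − 2cos(0) = 0.0; k=1: 2 − 2cos(2π/5) = 1.382; k=2: 2 − 2cos(4π/5) = 3.618; k=3: 2 − 2cos(6π/5) = 3.618; k=4: 2 − 2cos(8π/5) = 1.382.
Laplacian eigenvalues: [0.0, 1.382, 1.382, 3.618, 3.618]. Largest eigenvalue (spectral radius) = 3.618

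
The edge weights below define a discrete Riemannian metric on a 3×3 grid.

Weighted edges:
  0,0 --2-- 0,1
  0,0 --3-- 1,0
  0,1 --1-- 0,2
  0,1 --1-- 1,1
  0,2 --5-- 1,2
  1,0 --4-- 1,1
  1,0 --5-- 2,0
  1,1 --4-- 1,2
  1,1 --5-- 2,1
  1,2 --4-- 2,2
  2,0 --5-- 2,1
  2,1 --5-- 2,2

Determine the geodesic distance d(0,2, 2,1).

Shortest path: 0,2 → 0,1 → 1,1 → 2,1, total weight = 7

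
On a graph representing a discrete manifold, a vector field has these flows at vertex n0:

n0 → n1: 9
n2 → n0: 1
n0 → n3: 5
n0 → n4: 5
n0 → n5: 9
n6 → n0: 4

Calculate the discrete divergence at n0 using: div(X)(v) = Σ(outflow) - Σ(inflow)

Divergence = sum of outgoing flows = 9 + (-1) + 5 + 5 + 9 + (-4) = 23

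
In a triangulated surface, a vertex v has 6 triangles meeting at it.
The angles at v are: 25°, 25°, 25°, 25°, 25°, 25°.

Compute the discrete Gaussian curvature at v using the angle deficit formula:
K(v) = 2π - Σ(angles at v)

Sum of angles = 150°. K = 360° - 150° = 210°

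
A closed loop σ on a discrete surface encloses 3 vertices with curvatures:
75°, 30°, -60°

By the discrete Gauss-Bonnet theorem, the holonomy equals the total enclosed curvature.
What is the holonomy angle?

Holonomy = total enclosed curvature = 75° + 30° + (-60°) = 45°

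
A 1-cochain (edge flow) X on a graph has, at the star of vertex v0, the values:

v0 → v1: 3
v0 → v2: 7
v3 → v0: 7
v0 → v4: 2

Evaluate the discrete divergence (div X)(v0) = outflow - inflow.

Divergence = sum of outgoing flows = 3 + 7 + (-7) + 2 = 5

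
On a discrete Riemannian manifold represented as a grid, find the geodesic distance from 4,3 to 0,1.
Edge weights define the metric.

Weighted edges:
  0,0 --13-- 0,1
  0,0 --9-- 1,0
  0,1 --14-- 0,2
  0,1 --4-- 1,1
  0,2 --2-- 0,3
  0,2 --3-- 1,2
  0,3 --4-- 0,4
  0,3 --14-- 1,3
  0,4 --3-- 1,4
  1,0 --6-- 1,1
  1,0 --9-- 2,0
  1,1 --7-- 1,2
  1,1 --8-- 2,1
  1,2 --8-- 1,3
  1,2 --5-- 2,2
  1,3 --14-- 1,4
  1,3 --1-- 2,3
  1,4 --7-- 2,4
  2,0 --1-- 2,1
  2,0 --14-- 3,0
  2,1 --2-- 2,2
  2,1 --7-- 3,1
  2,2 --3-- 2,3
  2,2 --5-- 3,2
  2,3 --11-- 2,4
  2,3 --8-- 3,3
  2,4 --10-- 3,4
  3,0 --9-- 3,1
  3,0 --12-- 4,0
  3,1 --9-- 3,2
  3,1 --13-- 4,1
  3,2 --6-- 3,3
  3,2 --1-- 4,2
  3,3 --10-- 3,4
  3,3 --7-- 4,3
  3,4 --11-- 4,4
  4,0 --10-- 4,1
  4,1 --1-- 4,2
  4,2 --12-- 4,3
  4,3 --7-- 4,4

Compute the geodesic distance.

Shortest path: 4,3 → 3,3 → 3,2 → 2,2 → 2,1 → 1,1 → 0,1, total weight = 32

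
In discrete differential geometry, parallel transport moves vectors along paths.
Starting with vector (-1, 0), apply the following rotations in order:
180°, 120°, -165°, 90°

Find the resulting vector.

Total rotation: 180° + 120° + (-165°) + 90° = 225° ≡ -135° (mod 360°). Final vector: (0.7071, 0.7071)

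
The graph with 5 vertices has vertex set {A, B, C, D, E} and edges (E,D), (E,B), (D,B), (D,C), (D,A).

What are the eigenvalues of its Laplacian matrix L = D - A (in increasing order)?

Degrees: deg(A) = 1, deg(B) = 2, deg(C) = 1, deg(D) = 4, deg(E) = 2.
L = D − A with rows/columns ordered (A, B, C, D, E):
  [ 1,  0,  0, -1,  0]
  [ 0,  2,  0, -1, -1]
  [ 0,  0,  1, -1,  0]
  [-1, -1, -1,  4, -1]
  [ 0, -1,  0, -1,  2]
Characteristic polynomial: det(λI − L) = λ(λ − 1)²(λ − 3)(λ − 5).
Roots: λ = 0; (λ − 1) = 0 ⇒ λ = 1 (multiplicity 2); (λ − 3) = 0 ⇒ λ = 3; (λ − 5) = 0 ⇒ λ = 5.
(Check: the roots sum (with multiplicity) to 10, matching trace L = Σdeg = 2·5 = 10.)
Laplacian eigenvalues (increasing order): [0.0, 1.0, 1.0, 3.0, 5.0]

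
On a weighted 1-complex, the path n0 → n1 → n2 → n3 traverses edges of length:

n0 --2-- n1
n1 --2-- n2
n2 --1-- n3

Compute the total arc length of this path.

Arc length = 2 + 2 + 1 = 5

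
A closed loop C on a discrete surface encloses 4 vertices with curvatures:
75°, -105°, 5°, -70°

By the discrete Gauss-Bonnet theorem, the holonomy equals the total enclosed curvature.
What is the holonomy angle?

Holonomy = total enclosed curvature = 75° + (-105°) + 5° + (-70°) = -95°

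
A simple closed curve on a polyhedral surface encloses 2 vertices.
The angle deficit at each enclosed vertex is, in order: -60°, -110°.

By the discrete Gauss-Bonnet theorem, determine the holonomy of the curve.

Holonomy = total enclosed curvature = (-60°) + (-110°) = -170°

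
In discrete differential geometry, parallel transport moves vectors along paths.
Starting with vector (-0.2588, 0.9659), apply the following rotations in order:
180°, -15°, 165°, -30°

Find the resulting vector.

Total rotation: 180° + (-15°) + 165° + (-30°) = 300° ≡ -60° (mod 360°). Final vector: (0.7071, 0.7071)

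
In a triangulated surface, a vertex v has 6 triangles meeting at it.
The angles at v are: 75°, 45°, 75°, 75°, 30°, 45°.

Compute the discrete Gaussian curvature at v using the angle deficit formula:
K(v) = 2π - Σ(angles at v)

Sum of angles = 345°. K = 360° - 345° = 15° = π/12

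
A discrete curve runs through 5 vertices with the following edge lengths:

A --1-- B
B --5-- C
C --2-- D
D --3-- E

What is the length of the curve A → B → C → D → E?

Arc length = 1 + 5 + 2 + 3 = 11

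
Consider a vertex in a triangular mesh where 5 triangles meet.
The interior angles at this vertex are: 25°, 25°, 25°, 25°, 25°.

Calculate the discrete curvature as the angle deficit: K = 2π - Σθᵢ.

Sum of angles = 125°. K = 360° - 125° = 235° = 47π/36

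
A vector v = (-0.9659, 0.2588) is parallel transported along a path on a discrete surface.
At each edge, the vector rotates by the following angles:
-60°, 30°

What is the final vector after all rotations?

Total rotation: (-60°) + 30° = -30°. Final vector: (-0.7071, 0.7071)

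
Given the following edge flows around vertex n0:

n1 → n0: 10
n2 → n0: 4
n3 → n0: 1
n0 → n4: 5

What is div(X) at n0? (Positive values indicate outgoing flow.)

Divergence = sum of outgoing flows = (-10) + (-4) + (-1) + 5 = -10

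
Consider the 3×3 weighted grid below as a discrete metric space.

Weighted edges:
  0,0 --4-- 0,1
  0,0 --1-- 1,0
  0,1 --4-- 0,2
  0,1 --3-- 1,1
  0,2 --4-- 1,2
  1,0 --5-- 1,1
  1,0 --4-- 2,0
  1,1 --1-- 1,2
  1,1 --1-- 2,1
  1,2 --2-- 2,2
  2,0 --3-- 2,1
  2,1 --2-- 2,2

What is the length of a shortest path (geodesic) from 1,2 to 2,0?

Shortest path: 1,2 → 1,1 → 2,1 → 2,0, total weight = 5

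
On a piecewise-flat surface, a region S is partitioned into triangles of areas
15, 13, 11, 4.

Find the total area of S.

15 + 13 + 11 + 4 = 43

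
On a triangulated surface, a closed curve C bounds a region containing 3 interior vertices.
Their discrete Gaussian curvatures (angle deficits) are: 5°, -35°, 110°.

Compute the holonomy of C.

Holonomy = total enclosed curvature = 5° + (-35°) + 110° = 80°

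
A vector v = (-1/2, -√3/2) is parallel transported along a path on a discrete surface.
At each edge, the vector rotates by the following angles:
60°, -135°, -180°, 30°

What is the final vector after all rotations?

Total rotation: 60° + (-135°) + (-180°) + 30° = -225° ≡ 135° (mod 360°). Final vector: (0.9659, 0.2588)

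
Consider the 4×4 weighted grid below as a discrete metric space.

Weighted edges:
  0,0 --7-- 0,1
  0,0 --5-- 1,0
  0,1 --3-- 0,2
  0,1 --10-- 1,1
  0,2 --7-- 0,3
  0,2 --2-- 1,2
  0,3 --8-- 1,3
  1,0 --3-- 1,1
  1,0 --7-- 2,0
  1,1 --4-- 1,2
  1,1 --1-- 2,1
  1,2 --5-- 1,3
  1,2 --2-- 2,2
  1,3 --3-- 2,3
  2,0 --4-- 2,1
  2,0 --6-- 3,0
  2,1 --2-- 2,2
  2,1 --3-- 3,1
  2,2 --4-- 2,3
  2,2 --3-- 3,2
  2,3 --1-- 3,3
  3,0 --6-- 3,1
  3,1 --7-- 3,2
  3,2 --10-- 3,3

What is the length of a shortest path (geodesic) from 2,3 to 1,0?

Shortest path: 2,3 → 2,2 → 2,1 → 1,1 → 1,0, total weight = 10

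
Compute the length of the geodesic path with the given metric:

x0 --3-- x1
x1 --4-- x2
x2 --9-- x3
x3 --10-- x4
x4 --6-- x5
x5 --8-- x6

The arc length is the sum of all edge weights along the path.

Arc length = 3 + 4 + 9 + 10 + 6 + 8 = 40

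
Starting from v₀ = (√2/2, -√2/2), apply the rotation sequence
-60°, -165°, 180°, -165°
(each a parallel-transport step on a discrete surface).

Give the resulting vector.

Total rotation: (-60°) + (-165°) + 180° + (-165°) = -210° ≡ 150° (mod 360°). Final vector: (-0.2588, 0.9659)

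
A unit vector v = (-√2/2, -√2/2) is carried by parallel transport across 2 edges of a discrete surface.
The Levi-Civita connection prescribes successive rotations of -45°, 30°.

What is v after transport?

Total rotation: (-45°) + 30° = -15°. Final vector: (-0.8660, -0.5000)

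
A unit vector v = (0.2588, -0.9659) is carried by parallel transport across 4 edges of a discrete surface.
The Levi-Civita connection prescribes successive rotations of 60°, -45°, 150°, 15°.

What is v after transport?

Total rotation: 60° + (-45°) + 150° + 15° = 180°. Final vector: (-0.2588, 0.9659)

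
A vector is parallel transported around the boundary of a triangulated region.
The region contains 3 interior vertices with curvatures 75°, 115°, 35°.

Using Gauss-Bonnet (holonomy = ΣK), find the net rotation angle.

Holonomy = total enclosed curvature = 75° + 115° + 35° = 225°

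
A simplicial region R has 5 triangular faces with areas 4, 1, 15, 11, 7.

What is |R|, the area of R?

4 + 1 + 15 + 11 + 7 = 38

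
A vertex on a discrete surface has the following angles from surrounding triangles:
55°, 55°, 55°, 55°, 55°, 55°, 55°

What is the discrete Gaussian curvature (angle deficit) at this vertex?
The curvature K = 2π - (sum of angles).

Sum of angles = 385°. K = 360° - 385° = -25°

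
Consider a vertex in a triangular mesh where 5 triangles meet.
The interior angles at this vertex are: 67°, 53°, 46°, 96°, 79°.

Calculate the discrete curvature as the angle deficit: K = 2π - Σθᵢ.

Sum of angles = 341°. K = 360° - 341° = 19° = 19π/180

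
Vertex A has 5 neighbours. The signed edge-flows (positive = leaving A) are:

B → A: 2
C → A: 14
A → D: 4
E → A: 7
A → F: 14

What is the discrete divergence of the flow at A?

Divergence = sum of outgoing flows = (-2) + (-14) + 4 + (-7) + 14 = -5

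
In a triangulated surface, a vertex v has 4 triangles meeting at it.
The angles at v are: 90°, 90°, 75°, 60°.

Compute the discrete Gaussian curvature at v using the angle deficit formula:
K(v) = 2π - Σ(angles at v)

Sum of angles = 315°. K = 360° - 315° = 45° = π/4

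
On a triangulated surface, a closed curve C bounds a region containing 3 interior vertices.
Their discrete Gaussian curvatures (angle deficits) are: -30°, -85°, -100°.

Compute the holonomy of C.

Holonomy = total enclosed curvature = (-30°) + (-85°) + (-100°) = -215°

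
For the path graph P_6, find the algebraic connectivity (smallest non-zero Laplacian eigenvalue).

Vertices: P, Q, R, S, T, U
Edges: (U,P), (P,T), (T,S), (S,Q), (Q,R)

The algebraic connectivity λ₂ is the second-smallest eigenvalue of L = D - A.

The path graph P_n has Laplacian eigenvalues λ_k = 2 − 2cos(kπ/n), k = 0, 1, …, n−1. Here n = 6:
k=0: 2 − 2cos(0) = 0.0; k=1: 2 − 2cos(π/6) = 0.2679; k=2: 2 − 2cos(π/3) = 1.0; k=3: 2 − 2cos(π/2) = 2.0; k=4: 2 − 2cos(2π/3) = 3.0; k=5: 2 − 2cos(5π/6) = 3.7321.
Laplacian eigenvalues: [0.0, 0.2679, 1.0, 2.0, 3.0, 3.7321]. Algebraic connectivity (smallest non-zero eigenvalue) = 0.2679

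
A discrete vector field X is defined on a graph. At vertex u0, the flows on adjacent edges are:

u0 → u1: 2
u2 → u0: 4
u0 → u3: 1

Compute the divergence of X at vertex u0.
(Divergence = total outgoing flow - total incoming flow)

Divergence = sum of outgoing flows = 2 + (-4) + 1 = -1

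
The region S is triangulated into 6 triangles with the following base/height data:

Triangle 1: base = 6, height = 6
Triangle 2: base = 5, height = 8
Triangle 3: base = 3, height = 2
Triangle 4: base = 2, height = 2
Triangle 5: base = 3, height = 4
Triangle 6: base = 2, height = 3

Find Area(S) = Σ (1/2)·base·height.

(1/2)×6×6 + (1/2)×5×8 + (1/2)×3×2 + (1/2)×2×2 + (1/2)×3×4 + (1/2)×2×3 = 52.0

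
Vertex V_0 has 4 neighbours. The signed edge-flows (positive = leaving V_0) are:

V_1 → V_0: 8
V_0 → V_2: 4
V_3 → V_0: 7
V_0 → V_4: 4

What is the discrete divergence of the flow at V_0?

Divergence = sum of outgoing flows = (-8) + 4 + (-7) + 4 = -7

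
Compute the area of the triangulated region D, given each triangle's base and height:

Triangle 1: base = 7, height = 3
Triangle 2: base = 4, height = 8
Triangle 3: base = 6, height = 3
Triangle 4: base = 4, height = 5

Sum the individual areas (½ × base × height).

(1/2)×7×3 + (1/2)×4×8 + (1/2)×6×3 + (1/2)×4×5 = 45.5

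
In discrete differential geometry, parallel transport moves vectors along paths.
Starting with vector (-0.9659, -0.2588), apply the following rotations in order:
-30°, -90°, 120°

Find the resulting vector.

Total rotation: (-30°) + (-90°) + 120° = 0°. Final vector: (-0.9659, -0.2588)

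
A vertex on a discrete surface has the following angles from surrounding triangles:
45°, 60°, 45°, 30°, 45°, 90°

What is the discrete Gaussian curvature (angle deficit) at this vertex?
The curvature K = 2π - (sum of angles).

Sum of angles = 315°. K = 360° - 315° = 45° = π/4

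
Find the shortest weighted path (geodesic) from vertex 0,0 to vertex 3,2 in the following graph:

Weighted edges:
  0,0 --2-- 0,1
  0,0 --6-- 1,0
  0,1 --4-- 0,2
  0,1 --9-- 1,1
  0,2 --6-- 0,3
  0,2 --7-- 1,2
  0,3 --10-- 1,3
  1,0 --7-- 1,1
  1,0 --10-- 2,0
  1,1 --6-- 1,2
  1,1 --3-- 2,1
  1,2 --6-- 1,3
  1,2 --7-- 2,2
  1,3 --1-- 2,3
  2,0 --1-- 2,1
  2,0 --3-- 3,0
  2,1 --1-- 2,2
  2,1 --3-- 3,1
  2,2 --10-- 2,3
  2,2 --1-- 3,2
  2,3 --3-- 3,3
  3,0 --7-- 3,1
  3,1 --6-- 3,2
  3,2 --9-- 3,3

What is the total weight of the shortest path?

Shortest path: 0,0 → 0,1 → 1,1 → 2,1 → 2,2 → 3,2, total weight = 16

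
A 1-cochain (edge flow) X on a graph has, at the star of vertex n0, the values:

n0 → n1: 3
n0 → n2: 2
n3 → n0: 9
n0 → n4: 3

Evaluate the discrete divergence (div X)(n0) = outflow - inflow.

Divergence = sum of outgoing flows = 3 + 2 + (-9) + 3 = -1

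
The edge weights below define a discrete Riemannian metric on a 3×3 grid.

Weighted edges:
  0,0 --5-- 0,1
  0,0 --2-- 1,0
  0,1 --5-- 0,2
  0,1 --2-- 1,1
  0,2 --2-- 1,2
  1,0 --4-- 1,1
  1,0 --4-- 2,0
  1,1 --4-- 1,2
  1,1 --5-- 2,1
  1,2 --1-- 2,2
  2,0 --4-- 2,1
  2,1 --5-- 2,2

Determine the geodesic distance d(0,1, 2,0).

Shortest path: 0,1 → 1,1 → 1,0 → 2,0, total weight = 10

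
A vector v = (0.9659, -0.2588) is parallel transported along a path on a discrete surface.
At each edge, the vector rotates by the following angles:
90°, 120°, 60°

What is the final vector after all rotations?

Total rotation: 90° + 120° + 60° = 270° ≡ -90° (mod 360°). Final vector: (-0.2588, -0.9659)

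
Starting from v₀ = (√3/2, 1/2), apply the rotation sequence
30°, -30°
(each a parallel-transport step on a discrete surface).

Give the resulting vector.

Total rotation: 30° + (-30°) = 0°. Final vector: (0.8660, 0.5000)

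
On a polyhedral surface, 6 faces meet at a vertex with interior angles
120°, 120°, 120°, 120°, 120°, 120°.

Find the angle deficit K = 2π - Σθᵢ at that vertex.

Sum of angles = 720°. K = 360° - 720° = -360°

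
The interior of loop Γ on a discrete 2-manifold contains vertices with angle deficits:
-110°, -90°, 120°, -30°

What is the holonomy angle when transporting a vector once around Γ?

Holonomy = total enclosed curvature = (-110°) + (-90°) + 120° + (-30°) = -110°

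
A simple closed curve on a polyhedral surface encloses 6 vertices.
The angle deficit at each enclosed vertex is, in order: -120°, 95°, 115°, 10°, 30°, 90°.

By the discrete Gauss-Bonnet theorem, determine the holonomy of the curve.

Holonomy = total enclosed curvature = (-120°) + 95° + 115° + 10° + 30° + 90° = 220°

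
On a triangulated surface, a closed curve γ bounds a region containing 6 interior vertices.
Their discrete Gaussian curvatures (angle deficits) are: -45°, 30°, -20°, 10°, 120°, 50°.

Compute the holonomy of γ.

Holonomy = total enclosed curvature = (-45°) + 30° + (-20°) + 10° + 120° + 50° = 145°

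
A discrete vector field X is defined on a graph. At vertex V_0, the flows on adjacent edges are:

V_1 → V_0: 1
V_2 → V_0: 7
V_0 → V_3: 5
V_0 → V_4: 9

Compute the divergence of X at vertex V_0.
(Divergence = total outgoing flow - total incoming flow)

Divergence = sum of outgoing flows = (-1) + (-7) + 5 + 9 = 6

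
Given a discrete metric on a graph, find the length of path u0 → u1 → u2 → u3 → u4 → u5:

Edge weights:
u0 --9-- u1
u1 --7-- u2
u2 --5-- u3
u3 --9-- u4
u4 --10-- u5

Arc length = 9 + 7 + 5 + 9 + 10 = 40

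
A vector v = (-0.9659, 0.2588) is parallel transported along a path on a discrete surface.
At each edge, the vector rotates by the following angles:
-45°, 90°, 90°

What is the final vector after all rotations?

Total rotation: (-45°) + 90° + 90° = 135°. Final vector: (0.5000, -0.8660)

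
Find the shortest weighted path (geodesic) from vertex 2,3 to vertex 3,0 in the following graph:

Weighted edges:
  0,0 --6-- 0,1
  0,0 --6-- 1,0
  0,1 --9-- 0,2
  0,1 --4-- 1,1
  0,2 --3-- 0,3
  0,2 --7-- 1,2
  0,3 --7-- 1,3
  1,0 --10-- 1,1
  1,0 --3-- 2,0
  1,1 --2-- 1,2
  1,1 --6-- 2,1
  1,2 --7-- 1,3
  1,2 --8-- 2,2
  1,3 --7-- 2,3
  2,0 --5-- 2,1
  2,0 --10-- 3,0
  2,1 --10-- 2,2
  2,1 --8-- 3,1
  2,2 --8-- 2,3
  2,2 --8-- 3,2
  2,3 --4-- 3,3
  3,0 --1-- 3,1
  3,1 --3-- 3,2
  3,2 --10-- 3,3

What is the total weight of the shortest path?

Shortest path: 2,3 → 3,3 → 3,2 → 3,1 → 3,0, total weight = 18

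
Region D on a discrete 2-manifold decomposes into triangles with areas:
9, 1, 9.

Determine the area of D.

9 + 1 + 9 = 19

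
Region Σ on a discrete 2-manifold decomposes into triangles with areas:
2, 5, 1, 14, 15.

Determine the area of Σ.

2 + 5 + 1 + 14 + 15 = 37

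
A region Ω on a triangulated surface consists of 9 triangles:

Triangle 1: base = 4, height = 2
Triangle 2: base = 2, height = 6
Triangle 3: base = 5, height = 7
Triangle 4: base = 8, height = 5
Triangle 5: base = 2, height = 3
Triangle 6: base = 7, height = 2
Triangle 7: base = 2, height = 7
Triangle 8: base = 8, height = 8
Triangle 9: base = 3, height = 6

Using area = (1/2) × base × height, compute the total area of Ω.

(1/2)×4×2 + (1/2)×2×6 + (1/2)×5×7 + (1/2)×8×5 + (1/2)×2×3 + (1/2)×7×2 + (1/2)×2×7 + (1/2)×8×8 + (1/2)×3×6 = 105.5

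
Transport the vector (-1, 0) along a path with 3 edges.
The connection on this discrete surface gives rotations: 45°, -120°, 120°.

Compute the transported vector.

Total rotation: 45° + (-120°) + 120° = 45°. Final vector: (-0.7071, -0.7071)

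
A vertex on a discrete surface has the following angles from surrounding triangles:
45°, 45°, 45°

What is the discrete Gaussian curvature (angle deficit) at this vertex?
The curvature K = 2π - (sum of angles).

Sum of angles = 135°. K = 360° - 135° = 225° = 5π/4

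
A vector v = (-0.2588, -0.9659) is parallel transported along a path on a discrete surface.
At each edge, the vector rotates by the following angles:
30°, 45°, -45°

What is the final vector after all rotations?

Total rotation: 30° + 45° + (-45°) = 30°. Final vector: (0.2588, -0.9659)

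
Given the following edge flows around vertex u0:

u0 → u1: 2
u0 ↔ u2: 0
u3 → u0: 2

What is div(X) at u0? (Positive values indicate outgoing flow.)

Divergence = sum of outgoing flows = 2 + 0 + (-2) = 0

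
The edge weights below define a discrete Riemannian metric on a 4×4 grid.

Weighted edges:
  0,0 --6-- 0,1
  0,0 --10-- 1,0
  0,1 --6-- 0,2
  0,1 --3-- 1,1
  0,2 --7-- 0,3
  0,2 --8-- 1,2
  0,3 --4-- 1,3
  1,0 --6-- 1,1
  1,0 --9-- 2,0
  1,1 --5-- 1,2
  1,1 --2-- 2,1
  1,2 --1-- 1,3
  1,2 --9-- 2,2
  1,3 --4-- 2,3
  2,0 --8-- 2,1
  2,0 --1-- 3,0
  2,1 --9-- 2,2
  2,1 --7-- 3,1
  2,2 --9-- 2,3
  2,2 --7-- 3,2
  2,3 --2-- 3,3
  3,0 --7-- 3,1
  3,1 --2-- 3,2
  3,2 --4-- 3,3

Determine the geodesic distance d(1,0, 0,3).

Shortest path: 1,0 → 1,1 → 1,2 → 1,3 → 0,3, total weight = 16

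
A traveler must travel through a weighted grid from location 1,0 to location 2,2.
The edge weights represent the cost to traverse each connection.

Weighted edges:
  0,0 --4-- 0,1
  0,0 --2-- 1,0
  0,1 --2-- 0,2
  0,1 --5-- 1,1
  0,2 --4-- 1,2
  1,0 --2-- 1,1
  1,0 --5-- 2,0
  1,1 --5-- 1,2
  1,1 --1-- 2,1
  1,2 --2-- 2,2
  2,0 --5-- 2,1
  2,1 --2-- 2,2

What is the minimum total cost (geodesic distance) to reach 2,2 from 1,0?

Shortest path: 1,0 → 1,1 → 2,1 → 2,2, total weight = 5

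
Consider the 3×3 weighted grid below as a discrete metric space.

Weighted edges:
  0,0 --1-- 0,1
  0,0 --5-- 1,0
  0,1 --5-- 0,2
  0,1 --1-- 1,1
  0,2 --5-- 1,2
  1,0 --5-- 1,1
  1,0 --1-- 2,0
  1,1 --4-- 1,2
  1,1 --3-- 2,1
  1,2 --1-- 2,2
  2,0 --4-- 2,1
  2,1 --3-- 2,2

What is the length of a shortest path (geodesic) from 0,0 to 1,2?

Shortest path: 0,0 → 0,1 → 1,1 → 1,2, total weight = 6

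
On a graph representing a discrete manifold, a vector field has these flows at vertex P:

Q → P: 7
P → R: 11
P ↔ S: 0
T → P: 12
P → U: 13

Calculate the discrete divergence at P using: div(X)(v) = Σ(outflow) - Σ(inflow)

Divergence = sum of outgoing flows = (-7) + 11 + 0 + (-12) + 13 = 5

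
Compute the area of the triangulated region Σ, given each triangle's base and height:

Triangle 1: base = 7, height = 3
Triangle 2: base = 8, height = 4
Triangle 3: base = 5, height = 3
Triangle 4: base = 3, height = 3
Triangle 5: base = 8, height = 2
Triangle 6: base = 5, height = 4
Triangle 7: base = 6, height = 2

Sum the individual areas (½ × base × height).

(1/2)×7×3 + (1/2)×8×4 + (1/2)×5×3 + (1/2)×3×3 + (1/2)×8×2 + (1/2)×5×4 + (1/2)×6×2 = 62.5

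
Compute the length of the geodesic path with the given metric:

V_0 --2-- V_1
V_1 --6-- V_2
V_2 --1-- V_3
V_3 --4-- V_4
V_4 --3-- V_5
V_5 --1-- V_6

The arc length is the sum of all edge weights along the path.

Arc length = 2 + 6 + 1 + 4 + 3 + 1 = 17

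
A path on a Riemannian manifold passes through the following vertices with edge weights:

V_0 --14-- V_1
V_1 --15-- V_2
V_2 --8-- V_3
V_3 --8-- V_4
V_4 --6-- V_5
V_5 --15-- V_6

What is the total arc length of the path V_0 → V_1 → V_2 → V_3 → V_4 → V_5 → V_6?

Arc length = 14 + 15 + 8 + 8 + 6 + 15 = 66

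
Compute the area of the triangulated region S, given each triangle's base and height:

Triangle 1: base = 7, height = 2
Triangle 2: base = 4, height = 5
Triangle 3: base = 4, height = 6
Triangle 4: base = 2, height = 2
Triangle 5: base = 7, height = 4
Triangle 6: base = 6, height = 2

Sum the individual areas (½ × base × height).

(1/2)×7×2 + (1/2)×4×5 + (1/2)×4×6 + (1/2)×2×2 + (1/2)×7×4 + (1/2)×6×2 = 51.0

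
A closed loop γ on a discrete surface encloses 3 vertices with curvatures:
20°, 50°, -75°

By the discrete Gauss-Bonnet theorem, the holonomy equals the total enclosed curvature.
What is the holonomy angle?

Holonomy = total enclosed curvature = 20° + 50° + (-75°) = -5°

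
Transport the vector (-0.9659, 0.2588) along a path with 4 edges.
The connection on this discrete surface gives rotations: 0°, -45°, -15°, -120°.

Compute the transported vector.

Total rotation: 0° + (-45°) + (-15°) + (-120°) = -180° ≡ 180° (mod 360°). Final vector: (0.9659, -0.2588)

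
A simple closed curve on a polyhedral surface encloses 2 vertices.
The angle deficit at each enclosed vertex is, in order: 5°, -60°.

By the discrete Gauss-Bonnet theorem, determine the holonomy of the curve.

Holonomy = total enclosed curvature = 5° + (-60°) = -55°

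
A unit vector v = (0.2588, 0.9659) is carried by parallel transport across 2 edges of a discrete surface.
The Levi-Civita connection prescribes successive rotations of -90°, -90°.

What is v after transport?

Total rotation: (-90°) + (-90°) = -180° ≡ 180° (mod 360°). Final vector: (-0.2588, -0.9659)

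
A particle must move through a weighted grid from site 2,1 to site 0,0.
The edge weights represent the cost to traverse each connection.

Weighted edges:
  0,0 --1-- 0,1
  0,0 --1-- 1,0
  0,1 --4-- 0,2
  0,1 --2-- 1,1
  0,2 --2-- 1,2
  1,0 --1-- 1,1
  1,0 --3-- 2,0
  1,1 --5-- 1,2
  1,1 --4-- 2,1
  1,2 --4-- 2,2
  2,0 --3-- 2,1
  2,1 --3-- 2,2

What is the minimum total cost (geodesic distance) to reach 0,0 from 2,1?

Shortest path: 2,1 → 1,1 → 1,0 → 0,0, total weight = 6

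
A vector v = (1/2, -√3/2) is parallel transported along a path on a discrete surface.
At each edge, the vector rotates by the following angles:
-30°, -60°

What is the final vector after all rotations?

Total rotation: (-30°) + (-60°) = -90°. Final vector: (-0.8660, -0.5000)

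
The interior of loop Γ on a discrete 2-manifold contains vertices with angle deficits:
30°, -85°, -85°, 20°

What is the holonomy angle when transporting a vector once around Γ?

Holonomy = total enclosed curvature = 30° + (-85°) + (-85°) + 20° = -120°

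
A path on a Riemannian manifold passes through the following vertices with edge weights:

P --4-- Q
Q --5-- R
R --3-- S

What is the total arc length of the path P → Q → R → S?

Arc length = 4 + 5 + 3 = 12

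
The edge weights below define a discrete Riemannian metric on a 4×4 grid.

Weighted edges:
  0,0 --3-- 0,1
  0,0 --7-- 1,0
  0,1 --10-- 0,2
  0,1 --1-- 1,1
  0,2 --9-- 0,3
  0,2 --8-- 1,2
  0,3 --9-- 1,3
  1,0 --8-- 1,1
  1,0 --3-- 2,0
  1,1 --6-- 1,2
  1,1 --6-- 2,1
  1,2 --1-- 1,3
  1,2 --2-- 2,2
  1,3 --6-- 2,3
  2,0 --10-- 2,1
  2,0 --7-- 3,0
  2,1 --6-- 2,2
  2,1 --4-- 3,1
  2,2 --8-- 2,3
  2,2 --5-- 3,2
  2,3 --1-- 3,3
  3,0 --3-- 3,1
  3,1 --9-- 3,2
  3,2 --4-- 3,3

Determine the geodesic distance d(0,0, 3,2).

Shortest path: 0,0 → 0,1 → 1,1 → 1,2 → 2,2 → 3,2, total weight = 17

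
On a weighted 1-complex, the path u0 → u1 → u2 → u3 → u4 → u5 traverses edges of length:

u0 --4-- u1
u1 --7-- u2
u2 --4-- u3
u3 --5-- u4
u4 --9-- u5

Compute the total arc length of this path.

Arc length = 4 + 7 + 4 + 5 + 9 = 29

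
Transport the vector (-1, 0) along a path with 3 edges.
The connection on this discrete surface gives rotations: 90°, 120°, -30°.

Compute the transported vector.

Total rotation: 90° + 120° + (-30°) = 180°. Final vector: (1, 0)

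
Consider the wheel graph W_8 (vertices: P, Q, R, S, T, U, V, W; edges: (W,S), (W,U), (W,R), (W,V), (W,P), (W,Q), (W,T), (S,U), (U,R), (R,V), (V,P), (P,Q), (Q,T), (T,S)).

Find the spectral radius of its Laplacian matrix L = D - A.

The wheel W_8 is the join K_1 ∨ C_7 (a hub joined to every vertex of a cycle of length 7). For a join G ∨ H (G on p vertices, H on q vertices) the Laplacian spectrum is 0, p+q, the eigenvalues of L(G) other than one 0 each shifted by +q, and the eigenvalues of L(H) other than one 0 each shifted by +p. With G = K_1 (p = 1, nothing left after dropping its 0) and H = C_7 (q = 7, eigenvalues 2 − 2cos(2πk/7), k = 0, …, 6; drop k = 0), the spectrum of W_8 is 0, 8, and 1 + (2 − 2cos(2πk/7)) = 3 − 2cos(2πk/7) for k = 1, …, 6:
k=1: 3 − 2cos(2π/7) = 1.753; k=2: 3 − 2cos(4π/7) = 3.445; k=3: 3 − 2cos(6π/7) = 4.8019; k=4: 3 − 2cos(8π/7) = 4.8019; k=5: 3 − 2cos(10π/7) = 3.445; k=6: 3 − 2cos(12π/7) = 1.753.
Laplacian eigenvalues: [0.0, 1.753, 1.753, 3.445, 3.445, 4.8019, 4.8019, 8.0]. Largest eigenvalue (spectral radius) = 8.0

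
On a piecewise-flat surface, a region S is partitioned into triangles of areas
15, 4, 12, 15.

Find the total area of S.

15 + 4 + 12 + 15 = 46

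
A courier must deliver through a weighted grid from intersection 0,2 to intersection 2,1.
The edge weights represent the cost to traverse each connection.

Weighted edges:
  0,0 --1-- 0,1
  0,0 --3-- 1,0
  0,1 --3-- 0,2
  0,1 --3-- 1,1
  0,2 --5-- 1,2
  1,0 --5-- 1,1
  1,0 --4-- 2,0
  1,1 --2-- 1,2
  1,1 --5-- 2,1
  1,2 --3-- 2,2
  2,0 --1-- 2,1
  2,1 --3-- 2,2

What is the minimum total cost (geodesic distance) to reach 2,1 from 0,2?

Shortest path: 0,2 → 0,1 → 1,1 → 2,1, total weight = 11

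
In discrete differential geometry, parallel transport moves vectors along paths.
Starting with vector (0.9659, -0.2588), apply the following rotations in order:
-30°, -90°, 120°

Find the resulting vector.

Total rotation: (-30°) + (-90°) + 120° = 0°. Final vector: (0.9659, -0.2588)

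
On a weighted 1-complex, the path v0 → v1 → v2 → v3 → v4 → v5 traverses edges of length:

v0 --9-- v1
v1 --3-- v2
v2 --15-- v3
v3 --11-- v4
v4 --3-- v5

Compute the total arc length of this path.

Arc length = 9 + 3 + 15 + 11 + 3 = 41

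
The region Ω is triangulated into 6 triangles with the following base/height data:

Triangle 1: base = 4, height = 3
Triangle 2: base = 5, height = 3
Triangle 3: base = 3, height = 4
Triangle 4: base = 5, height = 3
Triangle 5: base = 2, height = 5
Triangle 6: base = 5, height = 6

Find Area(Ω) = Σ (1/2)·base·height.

(1/2)×4×3 + (1/2)×5×3 + (1/2)×3×4 + (1/2)×5×3 + (1/2)×2×5 + (1/2)×5×6 = 47.0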